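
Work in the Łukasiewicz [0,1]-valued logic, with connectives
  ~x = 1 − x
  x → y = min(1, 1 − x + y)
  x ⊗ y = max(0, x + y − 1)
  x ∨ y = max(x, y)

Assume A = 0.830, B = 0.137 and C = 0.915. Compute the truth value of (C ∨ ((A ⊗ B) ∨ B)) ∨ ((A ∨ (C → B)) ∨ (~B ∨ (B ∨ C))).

A ⊗ B = max(0, 0.830 + 0.137 − 1) = max(0, -0.033) = 0.000
(A ⊗ B) ∨ B = max(0.000, 0.137) = 0.137
C ∨ ((A ⊗ B) ∨ B) = max(0.915, 0.137) = 0.915
C → B = min(1, 1 − 0.915 + 0.137) = min(1, 0.222) = 0.222
A ∨ (C → B) = max(0.830, 0.222) = 0.830
~B = 1 − 0.137 = 0.863
B ∨ C = max(0.137, 0.915) = 0.915
~B ∨ (B ∨ C) = max(0.863, 0.915) = 0.915
(A ∨ (C → B)) ∨ (~B ∨ (B ∨ C)) = max(0.830, 0.915) = 0.915
(C ∨ ((A ⊗ B) ∨ B)) ∨ ((A ∨ (C → B)) ∨ (~B ∨ (B ∨ C))) = max(0.915, 0.915) = 0.915

0.915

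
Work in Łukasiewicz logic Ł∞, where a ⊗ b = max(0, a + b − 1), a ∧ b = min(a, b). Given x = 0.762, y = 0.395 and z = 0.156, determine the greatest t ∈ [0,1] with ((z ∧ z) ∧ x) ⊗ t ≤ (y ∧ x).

1.000

z ∧ z = min(0.156, 0.156) = 0.156
(z ∧ z) ∧ x = min(0.156, 0.762) = 0.156
So the left factor is (z ∧ z) ∧ x = 0.156.
y ∧ x = min(0.395, 0.762) = 0.395
So the right-hand bound is y ∧ x = 0.395.
The residuum of the Łukasiewicz t-norm gives the supremum: min(1, 1 − 0.156 + 0.395).
1 − 0.156 + 0.395 = 1.239, so t = min(1, 1.239) = 1.000.
Check: 0.156 ⊗ 1.000 = max(0, 0.156) = 0.156 ≤ 0.395.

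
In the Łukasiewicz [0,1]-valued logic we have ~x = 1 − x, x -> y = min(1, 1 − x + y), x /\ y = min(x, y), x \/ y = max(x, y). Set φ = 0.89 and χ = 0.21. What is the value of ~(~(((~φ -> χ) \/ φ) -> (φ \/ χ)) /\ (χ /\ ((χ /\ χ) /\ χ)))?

~φ = 1 − 0.89 = 0.11
~φ -> χ = min(1, 1 − 0.11 + 0.21) = min(1, 1.10) = 1.00
(~φ -> χ) \/ φ = max(1.00, 0.89) = 1.00
φ \/ χ = max(0.89, 0.21) = 0.89
((~φ -> χ) \/ φ) -> (φ \/ χ) = min(1, 1 − 1.00 + 0.89) = min(1, 0.89) = 0.89
~(((~φ -> χ) \/ φ) -> (φ \/ χ)) = 1 − 0.89 = 0.11
χ /\ χ = min(0.21, 0.21) = 0.21
(χ /\ χ) /\ χ = min(0.21, 0.21) = 0.21
χ /\ ((χ /\ χ) /\ χ) = min(0.21, 0.21) = 0.21
~(((~φ -> χ) \/ φ) -> (φ \/ χ)) /\ (χ /\ ((χ /\ χ) /\ χ)) = min(0.11, 0.21) = 0.11
~(~(((~φ -> χ) \/ φ) -> (φ \/ χ)) /\ (χ /\ ((χ /\ χ) /\ χ))) = 1 − 0.11 = 0.89

0.89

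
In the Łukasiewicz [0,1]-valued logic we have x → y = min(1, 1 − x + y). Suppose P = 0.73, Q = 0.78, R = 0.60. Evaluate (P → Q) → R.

0.60

P → Q = min(1, 1 − 0.73 + 0.78) = min(1, 1.05) = 1.00
(P → Q) → R = min(1, 1 − 1.00 + 0.60) = min(1, 0.60) = 0.60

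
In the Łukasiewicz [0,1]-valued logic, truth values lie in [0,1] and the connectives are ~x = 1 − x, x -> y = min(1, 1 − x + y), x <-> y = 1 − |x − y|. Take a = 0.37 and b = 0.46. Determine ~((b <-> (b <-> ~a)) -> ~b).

0.09

~a = 1 − 0.37 = 0.63
b <-> ~a = 1 − |0.46 − 0.63| = 1 − 0.17 = 0.83
b <-> (b <-> ~a) = 1 − |0.46 − 0.83| = 1 − 0.37 = 0.63
~b = 1 − 0.46 = 0.54
(b <-> (b <-> ~a)) -> ~b = min(1, 1 − 0.63 + 0.54) = min(1, 0.91) = 0.91
~((b <-> (b <-> ~a)) -> ~b) = 1 − 0.91 = 0.09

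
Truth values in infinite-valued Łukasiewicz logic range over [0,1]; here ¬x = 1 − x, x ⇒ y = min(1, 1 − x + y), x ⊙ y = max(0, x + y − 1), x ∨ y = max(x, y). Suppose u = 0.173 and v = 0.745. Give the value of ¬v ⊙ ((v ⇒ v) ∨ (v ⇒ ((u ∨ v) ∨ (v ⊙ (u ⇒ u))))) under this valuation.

¬v = 1 − 0.745 = 0.255
v ⇒ v = min(1, 1 − 0.745 + 0.745) = min(1, 1.000) = 1.000
u ∨ v = max(0.173, 0.745) = 0.745
u ⇒ u = min(1, 1 − 0.173 + 0.173) = min(1, 1.000) = 1.000
v ⊙ (u ⇒ u) = max(0, 0.745 + 1.000 − 1) = max(0, 0.745) = 0.745
(u ∨ v) ∨ (v ⊙ (u ⇒ u)) = max(0.745, 0.745) = 0.745
v ⇒ ((u ∨ v) ∨ (v ⊙ (u ⇒ u))) = min(1, 1 − 0.745 + 0.745) = min(1, 1.000) = 1.000
(v ⇒ v) ∨ (v ⇒ ((u ∨ v) ∨ (v ⊙ (u ⇒ u)))) = max(1.000, 1.000) = 1.000
¬v ⊙ ((v ⇒ v) ∨ (v ⇒ ((u ∨ v) ∨ (v ⊙ (u ⇒ u))))) = max(0, 0.255 + 1.000 − 1) = max(0, 0.255) = 0.255

0.255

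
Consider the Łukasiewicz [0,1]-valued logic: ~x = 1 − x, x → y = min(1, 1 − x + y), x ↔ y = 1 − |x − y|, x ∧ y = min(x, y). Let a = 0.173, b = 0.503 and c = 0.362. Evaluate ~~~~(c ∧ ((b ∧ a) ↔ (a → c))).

0.173

b ∧ a = min(0.503, 0.173) = 0.173
a → c = min(1, 1 − 0.173 + 0.362) = min(1, 1.189) = 1.000
(b ∧ a) ↔ (a → c) = 1 − |0.173 − 1.000| = 1 − 0.827 = 0.173
c ∧ ((b ∧ a) ↔ (a → c)) = min(0.362, 0.173) = 0.173
~(c ∧ ((b ∧ a) ↔ (a → c))) = 1 − 0.173 = 0.827
~~(c ∧ ((b ∧ a) ↔ (a → c))) = 1 − 0.827 = 0.173
~~~(c ∧ ((b ∧ a) ↔ (a → c))) = 1 − 0.173 = 0.827
~~~~(c ∧ ((b ∧ a) ↔ (a → c))) = 1 − 0.827 = 0.173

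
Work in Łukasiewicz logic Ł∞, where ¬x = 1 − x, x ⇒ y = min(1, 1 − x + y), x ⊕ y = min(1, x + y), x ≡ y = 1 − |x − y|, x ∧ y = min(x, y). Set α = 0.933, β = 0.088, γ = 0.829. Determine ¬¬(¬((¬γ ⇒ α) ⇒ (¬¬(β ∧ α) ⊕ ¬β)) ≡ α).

0.067

¬γ = 1 − 0.829 = 0.171
¬γ ⇒ α = min(1, 1 − 0.171 + 0.933) = min(1, 1.762) = 1.000
β ∧ α = min(0.088, 0.933) = 0.088
¬(β ∧ α) = 1 − 0.088 = 0.912
¬¬(β ∧ α) = 1 − 0.912 = 0.088
¬β = 1 − 0.088 = 0.912
¬¬(β ∧ α) ⊕ ¬β = min(1, 0.088 + 0.912) = min(1, 1.000) = 1.000
(¬γ ⇒ α) ⇒ (¬¬(β ∧ α) ⊕ ¬β) = min(1, 1 − 1.000 + 1.000) = min(1, 1.000) = 1.000
¬((¬γ ⇒ α) ⇒ (¬¬(β ∧ α) ⊕ ¬β)) = 1 − 1.000 = 0.000
¬((¬γ ⇒ α) ⇒ (¬¬(β ∧ α) ⊕ ¬β)) ≡ α = 1 − |0.000 − 0.933| = 1 − 0.933 = 0.067
¬(¬((¬γ ⇒ α) ⇒ (¬¬(β ∧ α) ⊕ ¬β)) ≡ α) = 1 − 0.067 = 0.933
¬¬(¬((¬γ ⇒ α) ⇒ (¬¬(β ∧ α) ⊕ ¬β)) ≡ α) = 1 − 0.933 = 0.067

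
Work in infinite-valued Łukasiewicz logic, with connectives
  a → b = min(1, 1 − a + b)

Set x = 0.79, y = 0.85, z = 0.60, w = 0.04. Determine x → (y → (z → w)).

z → w = min(1, 1 − 0.60 + 0.04) = min(1, 0.44) = 0.44
y → (z → w) = min(1, 1 − 0.85 + 0.44) = min(1, 0.59) = 0.59
x → (y → (z → w)) = min(1, 1 − 0.79 + 0.59) = min(1, 0.80) = 0.80

0.80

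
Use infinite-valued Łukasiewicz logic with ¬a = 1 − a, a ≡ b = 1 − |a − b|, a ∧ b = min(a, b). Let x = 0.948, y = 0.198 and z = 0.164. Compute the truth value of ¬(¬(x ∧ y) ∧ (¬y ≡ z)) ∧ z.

0.164

x ∧ y = min(0.948, 0.198) = 0.198
¬(x ∧ y) = 1 − 0.198 = 0.802
¬y = 1 − 0.198 = 0.802
¬y ≡ z = 1 − |0.802 − 0.164| = 1 − 0.638 = 0.362
¬(x ∧ y) ∧ (¬y ≡ z) = min(0.802, 0.362) = 0.362
¬(¬(x ∧ y) ∧ (¬y ≡ z)) = 1 − 0.362 = 0.638
¬(¬(x ∧ y) ∧ (¬y ≡ z)) ∧ z = min(0.638, 0.164) = 0.164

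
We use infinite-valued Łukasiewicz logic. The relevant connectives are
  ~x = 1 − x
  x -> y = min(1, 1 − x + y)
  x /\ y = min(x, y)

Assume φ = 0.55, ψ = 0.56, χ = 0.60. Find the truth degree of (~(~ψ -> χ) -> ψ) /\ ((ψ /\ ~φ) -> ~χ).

0.95

~ψ = 1 − 0.56 = 0.44
~ψ -> χ = min(1, 1 − 0.44 + 0.60) = min(1, 1.16) = 1.00
~(~ψ -> χ) = 1 − 1.00 = 0.00
~(~ψ -> χ) -> ψ = min(1, 1 − 0.00 + 0.56) = min(1, 1.56) = 1.00
~φ = 1 − 0.55 = 0.45
ψ /\ ~φ = min(0.56, 0.45) = 0.45
~χ = 1 − 0.60 = 0.40
(ψ /\ ~φ) -> ~χ = min(1, 1 − 0.45 + 0.40) = min(1, 0.95) = 0.95
(~(~ψ -> χ) -> ψ) /\ ((ψ /\ ~φ) -> ~χ) = min(1.00, 0.95) = 0.95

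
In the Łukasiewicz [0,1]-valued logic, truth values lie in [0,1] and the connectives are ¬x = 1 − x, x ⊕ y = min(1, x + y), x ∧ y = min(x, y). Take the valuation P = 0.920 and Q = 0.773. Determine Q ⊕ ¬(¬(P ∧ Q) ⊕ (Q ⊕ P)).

P ∧ Q = min(0.920, 0.773) = 0.773
¬(P ∧ Q) = 1 − 0.773 = 0.227
Q ⊕ P = min(1, 0.773 + 0.920) = min(1, 1.693) = 1.000
¬(P ∧ Q) ⊕ (Q ⊕ P) = min(1, 0.227 + 1.000) = min(1, 1.227) = 1.000
¬(¬(P ∧ Q) ⊕ (Q ⊕ P)) = 1 − 1.000 = 0.000
Q ⊕ ¬(¬(P ∧ Q) ⊕ (Q ⊕ P)) = min(1, 0.773 + 0.000) = min(1, 0.773) = 0.773

0.773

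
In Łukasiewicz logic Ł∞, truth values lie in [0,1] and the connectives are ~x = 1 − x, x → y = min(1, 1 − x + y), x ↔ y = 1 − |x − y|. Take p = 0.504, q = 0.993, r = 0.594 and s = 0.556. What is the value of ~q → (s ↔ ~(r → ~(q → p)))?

~q = 1 − 0.993 = 0.007
q → p = min(1, 1 − 0.993 + 0.504) = min(1, 0.511) = 0.511
~(q → p) = 1 − 0.511 = 0.489
r → ~(q → p) = min(1, 1 − 0.594 + 0.489) = min(1, 0.895) = 0.895
~(r → ~(q → p)) = 1 − 0.895 = 0.105
s ↔ ~(r → ~(q → p)) = 1 − |0.556 − 0.105| = 1 − 0.451 = 0.549
~q → (s ↔ ~(r → ~(q → p))) = min(1, 1 − 0.007 + 0.549) = min(1, 1.542) = 1.000

1.000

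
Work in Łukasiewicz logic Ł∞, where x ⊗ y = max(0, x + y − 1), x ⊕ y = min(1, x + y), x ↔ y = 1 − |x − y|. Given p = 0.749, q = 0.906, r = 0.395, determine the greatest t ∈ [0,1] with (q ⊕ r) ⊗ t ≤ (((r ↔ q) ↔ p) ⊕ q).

1.000

q ⊕ r = min(1, 0.906 + 0.395) = min(1, 1.301) = 1.000
So the left factor is q ⊕ r = 1.000.
r ↔ q = 1 − |0.395 − 0.906| = 1 − 0.511 = 0.489
(r ↔ q) ↔ p = 1 − |0.489 − 0.749| = 1 − 0.260 = 0.740
((r ↔ q) ↔ p) ⊕ q = min(1, 0.740 + 0.906) = min(1, 1.646) = 1.000
So the right-hand bound is ((r ↔ q) ↔ p) ⊕ q = 1.000.
The residuum of the Łukasiewicz t-norm gives the supremum: min(1, 1 − 1.000 + 1.000).
1 − 1.000 + 1.000 = 1.000, so t = min(1, 1.000) = 1.000.
Check: 1.000 ⊗ 1.000 = max(0, 1.000) = 1.000 ≤ 1.000.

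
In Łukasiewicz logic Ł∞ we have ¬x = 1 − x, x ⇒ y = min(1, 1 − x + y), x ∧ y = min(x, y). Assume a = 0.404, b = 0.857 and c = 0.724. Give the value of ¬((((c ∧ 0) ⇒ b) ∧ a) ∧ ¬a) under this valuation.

c ∧ 0 = min(0.724, 0.000) = 0.000
(c ∧ 0) ⇒ b = min(1, 1 − 0.000 + 0.857) = min(1, 1.857) = 1.000
((c ∧ 0) ⇒ b) ∧ a = min(1.000, 0.404) = 0.404
¬a = 1 − 0.404 = 0.596
(((c ∧ 0) ⇒ b) ∧ a) ∧ ¬a = min(0.404, 0.596) = 0.404
¬((((c ∧ 0) ⇒ b) ∧ a) ∧ ¬a) = 1 − 0.404 = 0.596

0.596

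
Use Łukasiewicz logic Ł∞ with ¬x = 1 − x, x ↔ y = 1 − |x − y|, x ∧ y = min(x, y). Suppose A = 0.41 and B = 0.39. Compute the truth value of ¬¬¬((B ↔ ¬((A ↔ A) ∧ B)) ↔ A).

A ↔ A = 1 − |0.41 − 0.41| = 1 − 0.00 = 1.00
(A ↔ A) ∧ B = min(1.00, 0.39) = 0.39
¬((A ↔ A) ∧ B) = 1 − 0.39 = 0.61
B ↔ ¬((A ↔ A) ∧ B) = 1 − |0.39 − 0.61| = 1 − 0.22 = 0.78
(B ↔ ¬((A ↔ A) ∧ B)) ↔ A = 1 − |0.78 − 0.41| = 1 − 0.37 = 0.63
¬((B ↔ ¬((A ↔ A) ∧ B)) ↔ A) = 1 − 0.63 = 0.37
¬¬((B ↔ ¬((A ↔ A) ∧ B)) ↔ A) = 1 − 0.37 = 0.63
¬¬¬((B ↔ ¬((A ↔ A) ∧ B)) ↔ A) = 1 − 0.63 = 0.37

0.37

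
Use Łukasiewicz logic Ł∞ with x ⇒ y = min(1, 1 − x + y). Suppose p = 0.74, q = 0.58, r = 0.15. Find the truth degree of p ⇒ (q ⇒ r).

0.83

q ⇒ r = min(1, 1 − 0.58 + 0.15) = min(1, 0.57) = 0.57
p ⇒ (q ⇒ r) = min(1, 1 − 0.74 + 0.57) = min(1, 0.83) = 0.83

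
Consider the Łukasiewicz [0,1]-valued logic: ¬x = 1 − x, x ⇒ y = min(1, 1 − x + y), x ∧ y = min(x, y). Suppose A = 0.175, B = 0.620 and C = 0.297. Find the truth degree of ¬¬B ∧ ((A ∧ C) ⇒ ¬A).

¬B = 1 − 0.620 = 0.380
¬¬B = 1 − 0.380 = 0.620
A ∧ C = min(0.175, 0.297) = 0.175
¬A = 1 − 0.175 = 0.825
(A ∧ C) ⇒ ¬A = min(1, 1 − 0.175 + 0.825) = min(1, 1.650) = 1.000
¬¬B ∧ ((A ∧ C) ⇒ ¬A) = min(0.620, 1.000) = 0.620

0.620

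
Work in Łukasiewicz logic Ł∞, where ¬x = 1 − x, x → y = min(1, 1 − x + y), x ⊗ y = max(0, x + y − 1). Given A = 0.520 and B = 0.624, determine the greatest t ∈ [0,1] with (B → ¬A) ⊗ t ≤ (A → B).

¬A = 1 − 0.520 = 0.480
B → ¬A = min(1, 1 − 0.624 + 0.480) = min(1, 0.856) = 0.856
So the left factor is B → ¬A = 0.856.
A → B = min(1, 1 − 0.520 + 0.624) = min(1, 1.104) = 1.000
So the right-hand bound is A → B = 1.000.
The residuum of the Łukasiewicz t-norm gives the supremum: min(1, 1 − 0.856 + 1.000).
1 − 0.856 + 1.000 = 1.144, so t = min(1, 1.144) = 1.000.
Check: 0.856 ⊗ 1.000 = max(0, 0.856) = 0.856 ≤ 1.000.

1.000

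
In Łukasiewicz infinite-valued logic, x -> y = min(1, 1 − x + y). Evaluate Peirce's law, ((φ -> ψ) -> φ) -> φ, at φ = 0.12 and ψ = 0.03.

0.91

φ -> ψ = min(1, 1 − 0.12 + 0.03) = min(1, 0.91) = 0.91
(φ -> ψ) -> φ = min(1, 1 − 0.91 + 0.12) = min(1, 0.21) = 0.21
((φ -> ψ) -> φ) -> φ = min(1, 1 − 0.21 + 0.12) = min(1, 0.91) = 0.91
(The value 0.91 < 1 shows this instance is not satisfied; not a Ł∞-tautology in general.)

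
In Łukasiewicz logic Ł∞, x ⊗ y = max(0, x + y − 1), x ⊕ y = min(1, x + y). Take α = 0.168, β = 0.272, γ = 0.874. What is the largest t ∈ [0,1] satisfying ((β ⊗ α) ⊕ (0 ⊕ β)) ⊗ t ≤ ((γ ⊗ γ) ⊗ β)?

0.748

β ⊗ α = max(0, 0.272 + 0.168 − 1) = max(0, -0.560) = 0.000
0 ⊕ β = min(1, 0.000 + 0.272) = min(1, 0.272) = 0.272
(β ⊗ α) ⊕ (0 ⊕ β) = min(1, 0.000 + 0.272) = min(1, 0.272) = 0.272
So the left factor is (β ⊗ α) ⊕ (0 ⊕ β) = 0.272.
γ ⊗ γ = max(0, 0.874 + 0.874 − 1) = max(0, 0.748) = 0.748
(γ ⊗ γ) ⊗ β = max(0, 0.748 + 0.272 − 1) = max(0, 0.020) = 0.020
So the right-hand bound is (γ ⊗ γ) ⊗ β = 0.020.
The residuum of the Łukasiewicz t-norm gives the supremum: min(1, 1 − 0.272 + 0.020).
1 − 0.272 + 0.020 = 0.748, so t = min(1, 0.748) = 0.748.
Check: 0.272 ⊗ 0.748 = max(0, 0.020) = 0.020 ≤ 0.020.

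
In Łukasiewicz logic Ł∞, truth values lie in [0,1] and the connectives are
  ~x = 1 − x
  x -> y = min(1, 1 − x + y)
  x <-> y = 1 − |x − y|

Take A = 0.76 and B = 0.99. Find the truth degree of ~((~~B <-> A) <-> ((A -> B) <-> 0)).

~B = 1 − 0.99 = 0.01
~~B = 1 − 0.01 = 0.99
~~B <-> A = 1 − |0.99 − 0.76| = 1 − 0.23 = 0.77
A -> B = min(1, 1 − 0.76 + 0.99) = min(1, 1.23) = 1.00
(A -> B) <-> 0 = 1 − |1.00 − 0.00| = 1 − 1.00 = 0.00
(~~B <-> A) <-> ((A -> B) <-> 0) = 1 − |0.77 − 0.00| = 1 − 0.77 = 0.23
~((~~B <-> A) <-> ((A -> B) <-> 0)) = 1 − 0.23 = 0.77

0.77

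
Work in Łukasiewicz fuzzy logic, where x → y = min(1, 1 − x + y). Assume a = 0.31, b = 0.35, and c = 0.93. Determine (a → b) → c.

0.93

a → b = min(1, 1 − 0.31 + 0.35) = min(1, 1.04) = 1.00
(a → b) → c = min(1, 1 − 1.00 + 0.93) = min(1, 0.93) = 0.93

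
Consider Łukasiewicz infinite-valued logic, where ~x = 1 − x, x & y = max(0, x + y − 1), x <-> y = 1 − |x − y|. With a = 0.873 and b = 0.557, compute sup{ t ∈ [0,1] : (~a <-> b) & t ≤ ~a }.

0.557

~a = 1 − 0.873 = 0.127
~a <-> b = 1 − |0.127 − 0.557| = 1 − 0.430 = 0.570
So the left factor is ~a <-> b = 0.570.
So the right-hand bound is ~a = 0.127.
The residuum of the Łukasiewicz t-norm gives the supremum: min(1, 1 − 0.570 + 0.127).
1 − 0.570 + 0.127 = 0.557, so t = min(1, 0.557) = 0.557.
Check: 0.570 & 0.557 = max(0, 0.127) = 0.127 ≤ 0.127.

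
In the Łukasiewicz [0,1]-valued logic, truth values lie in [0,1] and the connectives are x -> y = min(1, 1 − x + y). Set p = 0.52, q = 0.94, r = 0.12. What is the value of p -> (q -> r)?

0.66

q -> r = min(1, 1 − 0.94 + 0.12) = min(1, 0.18) = 0.18
p -> (q -> r) = min(1, 1 − 0.52 + 0.18) = min(1, 0.66) = 0.66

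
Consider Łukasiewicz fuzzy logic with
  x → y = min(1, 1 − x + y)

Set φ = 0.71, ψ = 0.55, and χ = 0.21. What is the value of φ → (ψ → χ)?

0.95

ψ → χ = min(1, 1 − 0.55 + 0.21) = min(1, 0.66) = 0.66
φ → (ψ → χ) = min(1, 1 − 0.71 + 0.66) = min(1, 0.95) = 0.95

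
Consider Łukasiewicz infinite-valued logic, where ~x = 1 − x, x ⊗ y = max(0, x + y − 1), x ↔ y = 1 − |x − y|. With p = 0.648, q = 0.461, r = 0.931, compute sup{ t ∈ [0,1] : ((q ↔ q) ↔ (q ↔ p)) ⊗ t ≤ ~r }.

0.256

q ↔ q = 1 − |0.461 − 0.461| = 1 − 0.000 = 1.000
q ↔ p = 1 − |0.461 − 0.648| = 1 − 0.187 = 0.813
(q ↔ q) ↔ (q ↔ p) = 1 − |1.000 − 0.813| = 1 − 0.187 = 0.813
So the left factor is (q ↔ q) ↔ (q ↔ p) = 0.813.
~r = 1 − 0.931 = 0.069
So the right-hand bound is ~r = 0.069.
The residuum of the Łukasiewicz t-norm gives the supremum: min(1, 1 − 0.813 + 0.069).
1 − 0.813 + 0.069 = 0.256, so t = min(1, 0.256) = 0.256.
Check: 0.813 ⊗ 0.256 = max(0, 0.069) = 0.069 ≤ 0.069.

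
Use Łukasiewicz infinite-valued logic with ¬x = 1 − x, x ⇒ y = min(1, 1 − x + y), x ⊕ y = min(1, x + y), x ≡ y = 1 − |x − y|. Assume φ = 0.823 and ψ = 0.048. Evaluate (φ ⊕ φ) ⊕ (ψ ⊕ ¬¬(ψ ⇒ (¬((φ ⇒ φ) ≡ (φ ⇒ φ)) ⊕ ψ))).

φ ⊕ φ = min(1, 0.823 + 0.823) = min(1, 1.646) = 1.000
φ ⇒ φ = min(1, 1 − 0.823 + 0.823) = min(1, 1.000) = 1.000
(φ ⇒ φ) ≡ (φ ⇒ φ) = 1 − |1.000 − 1.000| = 1 − 0.000 = 1.000
¬((φ ⇒ φ) ≡ (φ ⇒ φ)) = 1 − 1.000 = 0.000
¬((φ ⇒ φ) ≡ (φ ⇒ φ)) ⊕ ψ = min(1, 0.000 + 0.048) = min(1, 0.048) = 0.048
ψ ⇒ (¬((φ ⇒ φ) ≡ (φ ⇒ φ)) ⊕ ψ) = min(1, 1 − 0.048 + 0.048) = min(1, 1.000) = 1.000
¬(ψ ⇒ (¬((φ ⇒ φ) ≡ (φ ⇒ φ)) ⊕ ψ)) = 1 − 1.000 = 0.000
¬¬(ψ ⇒ (¬((φ ⇒ φ) ≡ (φ ⇒ φ)) ⊕ ψ)) = 1 − 0.000 = 1.000
ψ ⊕ ¬¬(ψ ⇒ (¬((φ ⇒ φ) ≡ (φ ⇒ φ)) ⊕ ψ)) = min(1, 0.048 + 1.000) = min(1, 1.048) = 1.000
(φ ⊕ φ) ⊕ (ψ ⊕ ¬¬(ψ ⇒ (¬((φ ⇒ φ) ≡ (φ ⇒ φ)) ⊕ ψ))) = min(1, 1.000 + 1.000) = min(1, 2.000) = 1.000

1.000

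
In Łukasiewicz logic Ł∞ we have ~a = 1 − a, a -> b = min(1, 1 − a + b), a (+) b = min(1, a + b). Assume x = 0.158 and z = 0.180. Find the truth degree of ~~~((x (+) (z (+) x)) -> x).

z (+) x = min(1, 0.180 + 0.158) = min(1, 0.338) = 0.338
x (+) (z (+) x) = min(1, 0.158 + 0.338) = min(1, 0.496) = 0.496
(x (+) (z (+) x)) -> x = min(1, 1 − 0.496 + 0.158) = min(1, 0.662) = 0.662
~((x (+) (z (+) x)) -> x) = 1 − 0.662 = 0.338
~~((x (+) (z (+) x)) -> x) = 1 − 0.338 = 0.662
~~~((x (+) (z (+) x)) -> x) = 1 − 0.662 = 0.338

0.338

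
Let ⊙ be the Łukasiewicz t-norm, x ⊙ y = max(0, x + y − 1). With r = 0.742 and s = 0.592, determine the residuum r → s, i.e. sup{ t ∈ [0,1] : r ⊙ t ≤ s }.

The residuum of the Łukasiewicz t-norm gives the supremum: min(1, 1 − 0.742 + 0.592).
1 − 0.742 + 0.592 = 0.850, so t = min(1, 0.850) = 0.850.
Check: 0.742 ⊙ 0.850 = max(0, 0.592) = 0.592 ≤ 0.592.

0.850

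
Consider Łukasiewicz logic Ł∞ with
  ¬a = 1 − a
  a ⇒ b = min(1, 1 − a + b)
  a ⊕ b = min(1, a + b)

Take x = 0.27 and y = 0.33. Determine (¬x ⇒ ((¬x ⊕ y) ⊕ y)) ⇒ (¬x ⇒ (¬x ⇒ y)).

0.87

¬x = 1 − 0.27 = 0.73
¬x ⊕ y = min(1, 0.73 + 0.33) = min(1, 1.06) = 1.00
(¬x ⊕ y) ⊕ y = min(1, 1.00 + 0.33) = min(1, 1.33) = 1.00
¬x ⇒ ((¬x ⊕ y) ⊕ y) = min(1, 1 − 0.73 + 1.00) = min(1, 1.27) = 1.00
¬x ⇒ y = min(1, 1 − 0.73 + 0.33) = min(1, 0.60) = 0.60
¬x ⇒ (¬x ⇒ y) = min(1, 1 − 0.73 + 0.60) = min(1, 0.87) = 0.87
(¬x ⇒ ((¬x ⊕ y) ⊕ y)) ⇒ (¬x ⇒ (¬x ⇒ y)) = min(1, 1 − 1.00 + 0.87) = min(1, 0.87) = 0.87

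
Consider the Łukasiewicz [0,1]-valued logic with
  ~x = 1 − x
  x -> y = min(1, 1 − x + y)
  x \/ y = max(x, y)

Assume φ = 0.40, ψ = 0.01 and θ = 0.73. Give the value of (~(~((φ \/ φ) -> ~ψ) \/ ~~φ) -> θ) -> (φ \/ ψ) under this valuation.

0.40

φ \/ φ = max(0.40, 0.40) = 0.40
~ψ = 1 − 0.01 = 0.99
(φ \/ φ) -> ~ψ = min(1, 1 − 0.40 + 0.99) = min(1, 1.59) = 1.00
~((φ \/ φ) -> ~ψ) = 1 − 1.00 = 0.00
~φ = 1 − 0.40 = 0.60
~~φ = 1 − 0.60 = 0.40
~((φ \/ φ) -> ~ψ) \/ ~~φ = max(0.00, 0.40) = 0.40
~(~((φ \/ φ) -> ~ψ) \/ ~~φ) = 1 − 0.40 = 0.60
~(~((φ \/ φ) -> ~ψ) \/ ~~φ) -> θ = min(1, 1 − 0.60 + 0.73) = min(1, 1.13) = 1.00
φ \/ ψ = max(0.40, 0.01) = 0.40
(~(~((φ \/ φ) -> ~ψ) \/ ~~φ) -> θ) -> (φ \/ ψ) = min(1, 1 − 1.00 + 0.40) = min(1, 0.40) = 0.40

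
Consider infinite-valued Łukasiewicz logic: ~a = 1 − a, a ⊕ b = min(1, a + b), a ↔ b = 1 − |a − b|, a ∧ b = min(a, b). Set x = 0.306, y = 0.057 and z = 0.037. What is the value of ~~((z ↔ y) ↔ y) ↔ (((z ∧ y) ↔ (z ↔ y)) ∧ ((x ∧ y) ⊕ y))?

z ↔ y = 1 − |0.037 − 0.057| = 1 − 0.020 = 0.980
(z ↔ y) ↔ y = 1 − |0.980 − 0.057| = 1 − 0.923 = 0.077
~((z ↔ y) ↔ y) = 1 − 0.077 = 0.923
~~((z ↔ y) ↔ y) = 1 − 0.923 = 0.077
z ∧ y = min(0.037, 0.057) = 0.037
(z ∧ y) ↔ (z ↔ y) = 1 − |0.037 − 0.980| = 1 − 0.943 = 0.057
x ∧ y = min(0.306, 0.057) = 0.057
(x ∧ y) ⊕ y = min(1, 0.057 + 0.057) = min(1, 0.114) = 0.114
((z ∧ y) ↔ (z ↔ y)) ∧ ((x ∧ y) ⊕ y) = min(0.057, 0.114) = 0.057
~~((z ↔ y) ↔ y) ↔ (((z ∧ y) ↔ (z ↔ y)) ∧ ((x ∧ y) ⊕ y)) = 1 − |0.077 − 0.057| = 1 − 0.020 = 0.980

0.980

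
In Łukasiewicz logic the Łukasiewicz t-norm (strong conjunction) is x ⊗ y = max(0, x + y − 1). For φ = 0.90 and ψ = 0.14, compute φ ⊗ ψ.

0.04

φ ⊗ ψ = max(0, 0.90 + 0.14 − 1) = max(0, 0.04) = 0.04
For comparison, the Gödel (minimum) t-norm min(x, y) would give 0.14.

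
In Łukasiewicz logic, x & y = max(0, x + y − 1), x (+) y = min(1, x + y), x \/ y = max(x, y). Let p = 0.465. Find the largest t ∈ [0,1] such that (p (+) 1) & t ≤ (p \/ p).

0.465

p (+) 1 = min(1, 0.465 + 1.000) = min(1, 1.465) = 1.000
So the left factor is p (+) 1 = 1.000.
p \/ p = max(0.465, 0.465) = 0.465
So the right-hand bound is p \/ p = 0.465.
The residuum of the Łukasiewicz t-norm gives the supremum: min(1, 1 − 1.000 + 0.465).
1 − 1.000 + 0.465 = 0.465, so t = min(1, 0.465) = 0.465.
Check: 1.000 & 0.465 = max(0, 0.465) = 0.465 ≤ 0.465.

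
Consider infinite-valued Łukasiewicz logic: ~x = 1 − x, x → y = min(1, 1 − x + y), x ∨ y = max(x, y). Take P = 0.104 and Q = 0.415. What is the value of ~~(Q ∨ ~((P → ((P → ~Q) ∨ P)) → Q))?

~Q = 1 − 0.415 = 0.585
P → ~Q = min(1, 1 − 0.104 + 0.585) = min(1, 1.481) = 1.000
(P → ~Q) ∨ P = max(1.000, 0.104) = 1.000
P → ((P → ~Q) ∨ P) = min(1, 1 − 0.104 + 1.000) = min(1, 1.896) = 1.000
(P → ((P → ~Q) ∨ P)) → Q = min(1, 1 − 1.000 + 0.415) = min(1, 0.415) = 0.415
~((P → ((P → ~Q) ∨ P)) → Q) = 1 − 0.415 = 0.585
Q ∨ ~((P → ((P → ~Q) ∨ P)) → Q) = max(0.415, 0.585) = 0.585
~(Q ∨ ~((P → ((P → ~Q) ∨ P)) → Q)) = 1 − 0.585 = 0.415
~~(Q ∨ ~((P → ((P → ~Q) ∨ P)) → Q)) = 1 − 0.415 = 0.585

0.585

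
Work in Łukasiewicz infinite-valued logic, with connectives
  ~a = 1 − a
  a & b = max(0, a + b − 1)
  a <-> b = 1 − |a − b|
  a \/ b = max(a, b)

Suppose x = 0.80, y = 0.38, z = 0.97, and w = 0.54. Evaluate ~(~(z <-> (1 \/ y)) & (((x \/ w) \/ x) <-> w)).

1 \/ y = max(1.00, 0.38) = 1.00
z <-> (1 \/ y) = 1 − |0.97 − 1.00| = 1 − 0.03 = 0.97
~(z <-> (1 \/ y)) = 1 − 0.97 = 0.03
x \/ w = max(0.80, 0.54) = 0.80
(x \/ w) \/ x = max(0.80, 0.80) = 0.80
((x \/ w) \/ x) <-> w = 1 − |0.80 − 0.54| = 1 − 0.26 = 0.74
~(z <-> (1 \/ y)) & (((x \/ w) \/ x) <-> w) = max(0, 0.03 + 0.74 − 1) = max(0, -0.23) = 0.00
~(~(z <-> (1 \/ y)) & (((x \/ w) \/ x) <-> w)) = 1 − 0.00 = 1.00

1.00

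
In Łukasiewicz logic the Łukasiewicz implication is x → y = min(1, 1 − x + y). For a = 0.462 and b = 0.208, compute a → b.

a → b = min(1, 1 − 0.462 + 0.208) = min(1, 0.746) = 0.746
For comparison, the Gödel implication (1 if x ≤ y else y) would give 0.208.

0.746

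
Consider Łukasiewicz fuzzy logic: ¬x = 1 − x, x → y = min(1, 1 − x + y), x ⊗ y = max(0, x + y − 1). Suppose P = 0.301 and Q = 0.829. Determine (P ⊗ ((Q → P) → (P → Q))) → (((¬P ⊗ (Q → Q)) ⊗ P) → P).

Q → P = min(1, 1 − 0.829 + 0.301) = min(1, 0.472) = 0.472
P → Q = min(1, 1 − 0.301 + 0.829) = min(1, 1.528) = 1.000
(Q → P) → (P → Q) = min(1, 1 − 0.472 + 1.000) = min(1, 1.528) = 1.000
P ⊗ ((Q → P) → (P → Q)) = max(0, 0.301 + 1.000 − 1) = max(0, 0.301) = 0.301
¬P = 1 − 0.301 = 0.699
Q → Q = min(1, 1 − 0.829 + 0.829) = min(1, 1.000) = 1.000
¬P ⊗ (Q → Q) = max(0, 0.699 + 1.000 − 1) = max(0, 0.699) = 0.699
(¬P ⊗ (Q → Q)) ⊗ P = max(0, 0.699 + 0.301 − 1) = max(0, 0.000) = 0.000
((¬P ⊗ (Q → Q)) ⊗ P) → P = min(1, 1 − 0.000 + 0.301) = min(1, 1.301) = 1.000
(P ⊗ ((Q → P) → (P → Q))) → (((¬P ⊗ (Q → Q)) ⊗ P) → P) = min(1, 1 − 0.301 + 1.000) = min(1, 1.699) = 1.000

1.000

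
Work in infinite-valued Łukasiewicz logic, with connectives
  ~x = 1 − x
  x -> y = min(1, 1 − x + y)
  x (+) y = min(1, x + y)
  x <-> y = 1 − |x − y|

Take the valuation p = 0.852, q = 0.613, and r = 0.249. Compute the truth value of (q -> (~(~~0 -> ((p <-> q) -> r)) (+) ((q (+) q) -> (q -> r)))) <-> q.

0.613

~0 = 1 − 0.000 = 1.000
~~0 = 1 − 1.000 = 0.000
p <-> q = 1 − |0.852 − 0.613| = 1 − 0.239 = 0.761
(p <-> q) -> r = min(1, 1 − 0.761 + 0.249) = min(1, 0.488) = 0.488
~~0 -> ((p <-> q) -> r) = min(1, 1 − 0.000 + 0.488) = min(1, 1.488) = 1.000
~(~~0 -> ((p <-> q) -> r)) = 1 − 1.000 = 0.000
q (+) q = min(1, 0.613 + 0.613) = min(1, 1.226) = 1.000
q -> r = min(1, 1 − 0.613 + 0.249) = min(1, 0.636) = 0.636
(q (+) q) -> (q -> r) = min(1, 1 − 1.000 + 0.636) = min(1, 0.636) = 0.636
~(~~0 -> ((p <-> q) -> r)) (+) ((q (+) q) -> (q -> r)) = min(1, 0.000 + 0.636) = min(1, 0.636) = 0.636
q -> (~(~~0 -> ((p <-> q) -> r)) (+) ((q (+) q) -> (q -> r))) = min(1, 1 − 0.613 + 0.636) = min(1, 1.023) = 1.000
(q -> (~(~~0 -> ((p <-> q) -> r)) (+) ((q (+) q) -> (q -> r)))) <-> q = 1 − |1.000 − 0.613| = 1 − 0.387 = 0.613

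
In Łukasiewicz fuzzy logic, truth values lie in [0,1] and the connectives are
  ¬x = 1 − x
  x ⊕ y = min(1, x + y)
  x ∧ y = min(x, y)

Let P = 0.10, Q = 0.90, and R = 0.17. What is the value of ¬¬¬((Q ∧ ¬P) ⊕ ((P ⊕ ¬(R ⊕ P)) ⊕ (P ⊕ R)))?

¬P = 1 − 0.10 = 0.90
Q ∧ ¬P = min(0.90, 0.90) = 0.90
R ⊕ P = min(1, 0.17 + 0.10) = min(1, 0.27) = 0.27
¬(R ⊕ P) = 1 − 0.27 = 0.73
P ⊕ ¬(R ⊕ P) = min(1, 0.10 + 0.73) = min(1, 0.83) = 0.83
P ⊕ R = min(1, 0.10 + 0.17) = min(1, 0.27) = 0.27
(P ⊕ ¬(R ⊕ P)) ⊕ (P ⊕ R) = min(1, 0.83 + 0.27) = min(1, 1.10) = 1.00
(Q ∧ ¬P) ⊕ ((P ⊕ ¬(R ⊕ P)) ⊕ (P ⊕ R)) = min(1, 0.90 + 1.00) = min(1, 1.90) = 1.00
¬((Q ∧ ¬P) ⊕ ((P ⊕ ¬(R ⊕ P)) ⊕ (P ⊕ R))) = 1 − 1.00 = 0.00
¬¬((Q ∧ ¬P) ⊕ ((P ⊕ ¬(R ⊕ P)) ⊕ (P ⊕ R))) = 1 − 0.00 = 1.00
¬¬¬((Q ∧ ¬P) ⊕ ((P ⊕ ¬(R ⊕ P)) ⊕ (P ⊕ R))) = 1 − 1.00 = 0.00

0.00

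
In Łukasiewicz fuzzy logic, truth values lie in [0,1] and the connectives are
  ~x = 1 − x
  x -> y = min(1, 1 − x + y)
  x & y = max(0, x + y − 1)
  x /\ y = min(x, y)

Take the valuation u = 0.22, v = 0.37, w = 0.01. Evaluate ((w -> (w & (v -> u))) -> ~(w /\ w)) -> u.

0.22

v -> u = min(1, 1 − 0.37 + 0.22) = min(1, 0.85) = 0.85
w & (v -> u) = max(0, 0.01 + 0.85 − 1) = max(0, -0.14) = 0.00
w -> (w & (v -> u)) = min(1, 1 − 0.01 + 0.00) = min(1, 0.99) = 0.99
w /\ w = min(0.01, 0.01) = 0.01
~(w /\ w) = 1 − 0.01 = 0.99
(w -> (w & (v -> u))) -> ~(w /\ w) = min(1, 1 − 0.99 + 0.99) = min(1, 1.00) = 1.00
((w -> (w & (v -> u))) -> ~(w /\ w)) -> u = min(1, 1 − 1.00 + 0.22) = min(1, 0.22) = 0.22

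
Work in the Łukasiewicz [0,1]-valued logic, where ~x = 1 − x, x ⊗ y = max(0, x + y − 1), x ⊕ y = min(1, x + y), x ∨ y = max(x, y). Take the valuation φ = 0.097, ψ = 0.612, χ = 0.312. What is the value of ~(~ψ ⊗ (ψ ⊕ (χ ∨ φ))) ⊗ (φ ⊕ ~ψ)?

~ψ = 1 − 0.612 = 0.388
χ ∨ φ = max(0.312, 0.097) = 0.312
ψ ⊕ (χ ∨ φ) = min(1, 0.612 + 0.312) = min(1, 0.924) = 0.924
~ψ ⊗ (ψ ⊕ (χ ∨ φ)) = max(0, 0.388 + 0.924 − 1) = max(0, 0.312) = 0.312
~(~ψ ⊗ (ψ ⊕ (χ ∨ φ))) = 1 − 0.312 = 0.688
φ ⊕ ~ψ = min(1, 0.097 + 0.388) = min(1, 0.485) = 0.485
~(~ψ ⊗ (ψ ⊕ (χ ∨ φ))) ⊗ (φ ⊕ ~ψ) = max(0, 0.688 + 0.485 − 1) = max(0, 0.173) = 0.173

0.173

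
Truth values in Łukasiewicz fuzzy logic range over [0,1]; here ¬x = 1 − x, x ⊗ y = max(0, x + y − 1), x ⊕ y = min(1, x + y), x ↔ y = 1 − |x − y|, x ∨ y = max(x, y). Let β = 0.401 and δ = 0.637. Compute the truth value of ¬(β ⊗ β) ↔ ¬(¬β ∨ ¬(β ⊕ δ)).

0.401

β ⊗ β = max(0, 0.401 + 0.401 − 1) = max(0, -0.198) = 0.000
¬(β ⊗ β) = 1 − 0.000 = 1.000
¬β = 1 − 0.401 = 0.599
β ⊕ δ = min(1, 0.401 + 0.637) = min(1, 1.038) = 1.000
¬(β ⊕ δ) = 1 − 1.000 = 0.000
¬β ∨ ¬(β ⊕ δ) = max(0.599, 0.000) = 0.599
¬(¬β ∨ ¬(β ⊕ δ)) = 1 − 0.599 = 0.401
¬(β ⊗ β) ↔ ¬(¬β ∨ ¬(β ⊕ δ)) = 1 − |1.000 − 0.401| = 1 − 0.599 = 0.401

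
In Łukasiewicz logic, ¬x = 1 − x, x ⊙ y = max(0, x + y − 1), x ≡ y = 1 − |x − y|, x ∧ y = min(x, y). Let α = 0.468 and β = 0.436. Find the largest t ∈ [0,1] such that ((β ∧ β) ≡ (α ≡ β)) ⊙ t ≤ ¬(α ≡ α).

β ∧ β = min(0.436, 0.436) = 0.436
α ≡ β = 1 − |0.468 − 0.436| = 1 − 0.032 = 0.968
(β ∧ β) ≡ (α ≡ β) = 1 − |0.436 − 0.968| = 1 − 0.532 = 0.468
So the left factor is (β ∧ β) ≡ (α ≡ β) = 0.468.
α ≡ α = 1 − |0.468 − 0.468| = 1 − 0.000 = 1.000
¬(α ≡ α) = 1 − 1.000 = 0.000
So the right-hand bound is ¬(α ≡ α) = 0.000.
The residuum of the Łukasiewicz t-norm gives the supremum: min(1, 1 − 0.468 + 0.000).
1 − 0.468 + 0.000 = 0.532, so t = min(1, 0.532) = 0.532.
Check: 0.468 ⊙ 0.532 = max(0, 0.000) = 0.000 ≤ 0.000.

0.532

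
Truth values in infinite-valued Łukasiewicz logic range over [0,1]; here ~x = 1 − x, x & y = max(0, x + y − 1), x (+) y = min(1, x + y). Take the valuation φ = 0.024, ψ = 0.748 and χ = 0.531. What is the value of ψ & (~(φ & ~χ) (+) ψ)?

0.748

~χ = 1 − 0.531 = 0.469
φ & ~χ = max(0, 0.024 + 0.469 − 1) = max(0, -0.507) = 0.000
~(φ & ~χ) = 1 − 0.000 = 1.000
~(φ & ~χ) (+) ψ = min(1, 1.000 + 0.748) = min(1, 1.748) = 1.000
ψ & (~(φ & ~χ) (+) ψ) = max(0, 0.748 + 1.000 − 1) = max(0, 0.748) = 0.748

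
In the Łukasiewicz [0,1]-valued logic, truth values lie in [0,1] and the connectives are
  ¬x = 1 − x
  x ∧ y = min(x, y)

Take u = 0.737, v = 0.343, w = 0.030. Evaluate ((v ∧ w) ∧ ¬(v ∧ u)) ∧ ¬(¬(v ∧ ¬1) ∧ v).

0.030

v ∧ w = min(0.343, 0.030) = 0.030
v ∧ u = min(0.343, 0.737) = 0.343
¬(v ∧ u) = 1 − 0.343 = 0.657
(v ∧ w) ∧ ¬(v ∧ u) = min(0.030, 0.657) = 0.030
¬1 = 1 − 1.000 = 0.000
v ∧ ¬1 = min(0.343, 0.000) = 0.000
¬(v ∧ ¬1) = 1 − 0.000 = 1.000
¬(v ∧ ¬1) ∧ v = min(1.000, 0.343) = 0.343
¬(¬(v ∧ ¬1) ∧ v) = 1 − 0.343 = 0.657
((v ∧ w) ∧ ¬(v ∧ u)) ∧ ¬(¬(v ∧ ¬1) ∧ v) = min(0.030, 0.657) = 0.030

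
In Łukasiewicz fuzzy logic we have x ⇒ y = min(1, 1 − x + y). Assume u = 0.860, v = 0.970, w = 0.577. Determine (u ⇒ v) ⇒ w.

u ⇒ v = min(1, 1 − 0.860 + 0.970) = min(1, 1.110) = 1.000
(u ⇒ v) ⇒ w = min(1, 1 − 1.000 + 0.577) = min(1, 0.577) = 0.577

0.577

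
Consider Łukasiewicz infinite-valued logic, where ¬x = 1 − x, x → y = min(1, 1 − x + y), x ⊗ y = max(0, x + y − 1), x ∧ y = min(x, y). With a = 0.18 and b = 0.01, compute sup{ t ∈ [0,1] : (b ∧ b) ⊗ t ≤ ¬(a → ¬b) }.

0.99

b ∧ b = min(0.01, 0.01) = 0.01
So the left factor is b ∧ b = 0.01.
¬b = 1 − 0.01 = 0.99
a → ¬b = min(1, 1 − 0.18 + 0.99) = min(1, 1.81) = 1.00
¬(a → ¬b) = 1 − 1.00 = 0.00
So the right-hand bound is ¬(a → ¬b) = 0.00.
The residuum of the Łukasiewicz t-norm gives the supremum: min(1, 1 − 0.01 + 0.00).
1 − 0.01 + 0.00 = 0.99, so t = min(1, 0.99) = 0.99.
Check: 0.01 ⊗ 0.99 = max(0, 0.00) = 0.00 ≤ 0.00.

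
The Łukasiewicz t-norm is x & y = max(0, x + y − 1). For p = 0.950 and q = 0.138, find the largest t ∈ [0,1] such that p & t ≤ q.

0.188

The residuum of the Łukasiewicz t-norm gives the supremum: min(1, 1 − 0.950 + 0.138).
1 − 0.950 + 0.138 = 0.188, so t = min(1, 0.188) = 0.188.
Check: 0.950 & 0.188 = max(0, 0.138) = 0.138 ≤ 0.138.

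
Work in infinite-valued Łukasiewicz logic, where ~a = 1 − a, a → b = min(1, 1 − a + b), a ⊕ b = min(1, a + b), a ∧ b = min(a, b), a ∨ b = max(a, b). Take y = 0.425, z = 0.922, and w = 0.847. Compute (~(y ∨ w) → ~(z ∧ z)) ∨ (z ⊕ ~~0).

y ∨ w = max(0.425, 0.847) = 0.847
~(y ∨ w) = 1 − 0.847 = 0.153
z ∧ z = min(0.922, 0.922) = 0.922
~(z ∧ z) = 1 − 0.922 = 0.078
~(y ∨ w) → ~(z ∧ z) = min(1, 1 − 0.153 + 0.078) = min(1, 0.925) = 0.925
~0 = 1 − 0.000 = 1.000
~~0 = 1 − 1.000 = 0.000
z ⊕ ~~0 = min(1, 0.922 + 0.000) = min(1, 0.922) = 0.922
(~(y ∨ w) → ~(z ∧ z)) ∨ (z ⊕ ~~0) = max(0.925, 0.922) = 0.925

0.925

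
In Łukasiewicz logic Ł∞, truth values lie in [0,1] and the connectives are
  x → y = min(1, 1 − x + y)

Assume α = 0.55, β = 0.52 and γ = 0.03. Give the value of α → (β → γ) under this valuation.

0.96

β → γ = min(1, 1 − 0.52 + 0.03) = min(1, 0.51) = 0.51
α → (β → γ) = min(1, 1 − 0.55 + 0.51) = min(1, 0.96) = 0.96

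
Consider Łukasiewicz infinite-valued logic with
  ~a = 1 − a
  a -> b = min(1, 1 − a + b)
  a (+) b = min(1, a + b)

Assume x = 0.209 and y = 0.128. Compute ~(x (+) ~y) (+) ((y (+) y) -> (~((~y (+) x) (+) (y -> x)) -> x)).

1.000

~y = 1 − 0.128 = 0.872
x (+) ~y = min(1, 0.209 + 0.872) = min(1, 1.081) = 1.000
~(x (+) ~y) = 1 − 1.000 = 0.000
y (+) y = min(1, 0.128 + 0.128) = min(1, 0.256) = 0.256
~y (+) x = min(1, 0.872 + 0.209) = min(1, 1.081) = 1.000
y -> x = min(1, 1 − 0.128 + 0.209) = min(1, 1.081) = 1.000
(~y (+) x) (+) (y -> x) = min(1, 1.000 + 1.000) = min(1, 2.000) = 1.000
~((~y (+) x) (+) (y -> x)) = 1 − 1.000 = 0.000
~((~y (+) x) (+) (y -> x)) -> x = min(1, 1 − 0.000 + 0.209) = min(1, 1.209) = 1.000
(y (+) y) -> (~((~y (+) x) (+) (y -> x)) -> x) = min(1, 1 − 0.256 + 1.000) = min(1, 1.744) = 1.000
~(x (+) ~y) (+) ((y (+) y) -> (~((~y (+) x) (+) (y -> x)) -> x)) = min(1, 0.000 + 1.000) = min(1, 1.000) = 1.000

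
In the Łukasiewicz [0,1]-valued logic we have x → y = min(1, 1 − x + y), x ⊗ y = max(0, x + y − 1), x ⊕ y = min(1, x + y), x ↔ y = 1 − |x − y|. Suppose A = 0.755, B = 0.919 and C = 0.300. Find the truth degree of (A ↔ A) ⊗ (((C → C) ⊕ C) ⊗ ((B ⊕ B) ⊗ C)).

0.300

A ↔ A = 1 − |0.755 − 0.755| = 1 − 0.000 = 1.000
C → C = min(1, 1 − 0.300 + 0.300) = min(1, 1.000) = 1.000
(C → C) ⊕ C = min(1, 1.000 + 0.300) = min(1, 1.300) = 1.000
B ⊕ B = min(1, 0.919 + 0.919) = min(1, 1.838) = 1.000
(B ⊕ B) ⊗ C = max(0, 1.000 + 0.300 − 1) = max(0, 0.300) = 0.300
((C → C) ⊕ C) ⊗ ((B ⊕ B) ⊗ C) = max(0, 1.000 + 0.300 − 1) = max(0, 0.300) = 0.300
(A ↔ A) ⊗ (((C → C) ⊕ C) ⊗ ((B ⊕ B) ⊗ C)) = max(0, 1.000 + 0.300 − 1) = max(0, 0.300) = 0.300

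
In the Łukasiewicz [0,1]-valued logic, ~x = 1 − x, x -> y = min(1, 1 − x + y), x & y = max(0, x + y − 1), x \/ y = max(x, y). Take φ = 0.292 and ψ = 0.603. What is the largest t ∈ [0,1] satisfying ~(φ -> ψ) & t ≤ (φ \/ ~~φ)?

φ -> ψ = min(1, 1 − 0.292 + 0.603) = min(1, 1.311) = 1.000
~(φ -> ψ) = 1 − 1.000 = 0.000
So the left factor is ~(φ -> ψ) = 0.000.
~φ = 1 − 0.292 = 0.708
~~φ = 1 − 0.708 = 0.292
φ \/ ~~φ = max(0.292, 0.292) = 0.292
So the right-hand bound is φ \/ ~~φ = 0.292.
The residuum of the Łukasiewicz t-norm gives the supremum: min(1, 1 − 0.000 + 0.292).
1 − 0.000 + 0.292 = 1.292, so t = min(1, 1.292) = 1.000.
Check: 0.000 & 1.000 = max(0, 0.000) = 0.000 ≤ 0.292.

1.000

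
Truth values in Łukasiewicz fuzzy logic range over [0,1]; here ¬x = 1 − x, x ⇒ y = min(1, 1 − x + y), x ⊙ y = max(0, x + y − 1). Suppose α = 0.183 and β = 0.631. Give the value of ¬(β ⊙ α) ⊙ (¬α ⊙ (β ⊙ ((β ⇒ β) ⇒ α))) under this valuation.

β ⊙ α = max(0, 0.631 + 0.183 − 1) = max(0, -0.186) = 0.000
¬(β ⊙ α) = 1 − 0.000 = 1.000
¬α = 1 − 0.183 = 0.817
β ⇒ β = min(1, 1 − 0.631 + 0.631) = min(1, 1.000) = 1.000
(β ⇒ β) ⇒ α = min(1, 1 − 1.000 + 0.183) = min(1, 0.183) = 0.183
β ⊙ ((β ⇒ β) ⇒ α) = max(0, 0.631 + 0.183 − 1) = max(0, -0.186) = 0.000
¬α ⊙ (β ⊙ ((β ⇒ β) ⇒ α)) = max(0, 0.817 + 0.000 − 1) = max(0, -0.183) = 0.000
¬(β ⊙ α) ⊙ (¬α ⊙ (β ⊙ ((β ⇒ β) ⇒ α))) = max(0, 1.000 + 0.000 − 1) = max(0, 0.000) = 0.000

0.000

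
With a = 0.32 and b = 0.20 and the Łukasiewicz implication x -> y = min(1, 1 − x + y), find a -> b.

a -> b = min(1, 1 − 0.32 + 0.20) = min(1, 0.88) = 0.88
For comparison, the Gödel implication (1 if x ≤ y else y) would give 0.20.

0.88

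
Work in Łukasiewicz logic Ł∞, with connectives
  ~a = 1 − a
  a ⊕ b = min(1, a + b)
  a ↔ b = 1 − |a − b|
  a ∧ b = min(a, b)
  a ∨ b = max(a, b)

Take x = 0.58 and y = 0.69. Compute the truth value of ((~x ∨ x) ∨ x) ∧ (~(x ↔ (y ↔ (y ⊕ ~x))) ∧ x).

0.11

~x = 1 − 0.58 = 0.42
~x ∨ x = max(0.42, 0.58) = 0.58
(~x ∨ x) ∨ x = max(0.58, 0.58) = 0.58
y ⊕ ~x = min(1, 0.69 + 0.42) = min(1, 1.11) = 1.00
y ↔ (y ⊕ ~x) = 1 − |0.69 − 1.00| = 1 − 0.31 = 0.69
x ↔ (y ↔ (y ⊕ ~x)) = 1 − |0.58 − 0.69| = 1 − 0.11 = 0.89
~(x ↔ (y ↔ (y ⊕ ~x))) = 1 − 0.89 = 0.11
~(x ↔ (y ↔ (y ⊕ ~x))) ∧ x = min(0.11, 0.58) = 0.11
((~x ∨ x) ∨ x) ∧ (~(x ↔ (y ↔ (y ⊕ ~x))) ∧ x) = min(0.58, 0.11) = 0.11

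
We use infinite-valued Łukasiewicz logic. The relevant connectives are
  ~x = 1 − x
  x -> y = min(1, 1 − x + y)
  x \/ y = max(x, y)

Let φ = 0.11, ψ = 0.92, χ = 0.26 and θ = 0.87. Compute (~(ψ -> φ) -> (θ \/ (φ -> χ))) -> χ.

0.26

ψ -> φ = min(1, 1 − 0.92 + 0.11) = min(1, 0.19) = 0.19
~(ψ -> φ) = 1 − 0.19 = 0.81
φ -> χ = min(1, 1 − 0.11 + 0.26) = min(1, 1.15) = 1.00
θ \/ (φ -> χ) = max(0.87, 1.00) = 1.00
~(ψ -> φ) -> (θ \/ (φ -> χ)) = min(1, 1 − 0.81 + 1.00) = min(1, 1.19) = 1.00
(~(ψ -> φ) -> (θ \/ (φ -> χ))) -> χ = min(1, 1 − 1.00 + 0.26) = min(1, 0.26) = 0.26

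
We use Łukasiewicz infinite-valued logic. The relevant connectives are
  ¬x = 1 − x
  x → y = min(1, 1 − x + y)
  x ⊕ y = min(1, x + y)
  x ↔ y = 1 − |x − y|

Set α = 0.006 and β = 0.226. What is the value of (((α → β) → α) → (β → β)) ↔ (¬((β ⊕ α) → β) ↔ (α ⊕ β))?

α → β = min(1, 1 − 0.006 + 0.226) = min(1, 1.220) = 1.000
(α → β) → α = min(1, 1 − 1.000 + 0.006) = min(1, 0.006) = 0.006
β → β = min(1, 1 − 0.226 + 0.226) = min(1, 1.000) = 1.000
((α → β) → α) → (β → β) = min(1, 1 − 0.006 + 1.000) = min(1, 1.994) = 1.000
β ⊕ α = min(1, 0.226 + 0.006) = min(1, 0.232) = 0.232
(β ⊕ α) → β = min(1, 1 − 0.232 + 0.226) = min(1, 0.994) = 0.994
¬((β ⊕ α) → β) = 1 − 0.994 = 0.006
α ⊕ β = min(1, 0.006 + 0.226) = min(1, 0.232) = 0.232
¬((β ⊕ α) → β) ↔ (α ⊕ β) = 1 − |0.006 − 0.232| = 1 − 0.226 = 0.774
(((α → β) → α) → (β → β)) ↔ (¬((β ⊕ α) → β) ↔ (α ⊕ β)) = 1 − |1.000 − 0.774| = 1 − 0.226 = 0.774

0.774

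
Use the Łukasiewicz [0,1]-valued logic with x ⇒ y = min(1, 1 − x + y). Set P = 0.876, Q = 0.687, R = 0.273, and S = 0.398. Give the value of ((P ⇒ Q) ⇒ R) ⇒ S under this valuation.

0.936

P ⇒ Q = min(1, 1 − 0.876 + 0.687) = min(1, 0.811) = 0.811
(P ⇒ Q) ⇒ R = min(1, 1 − 0.811 + 0.273) = min(1, 0.462) = 0.462
((P ⇒ Q) ⇒ R) ⇒ S = min(1, 1 − 0.462 + 0.398) = min(1, 0.936) = 0.936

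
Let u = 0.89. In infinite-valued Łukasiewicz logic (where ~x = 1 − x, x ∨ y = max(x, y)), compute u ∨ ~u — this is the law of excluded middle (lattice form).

~u = 1 − 0.89 = 0.11
u ∨ ~u = max(0.89, 0.11) = 0.89
(The value 0.89 < 1 shows this instance is not satisfied; not a Ł∞-tautology — its value is max(a, 1−a).)

0.89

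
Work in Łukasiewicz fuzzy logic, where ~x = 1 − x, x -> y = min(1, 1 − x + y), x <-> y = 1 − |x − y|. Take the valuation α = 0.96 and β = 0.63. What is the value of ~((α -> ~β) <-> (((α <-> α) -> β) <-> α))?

~β = 1 − 0.63 = 0.37
α -> ~β = min(1, 1 − 0.96 + 0.37) = min(1, 0.41) = 0.41
α <-> α = 1 − |0.96 − 0.96| = 1 − 0.00 = 1.00
(α <-> α) -> β = min(1, 1 − 1.00 + 0.63) = min(1, 0.63) = 0.63
((α <-> α) -> β) <-> α = 1 − |0.63 − 0.96| = 1 − 0.33 = 0.67
(α -> ~β) <-> (((α <-> α) -> β) <-> α) = 1 − |0.41 − 0.67| = 1 − 0.26 = 0.74
~((α -> ~β) <-> (((α <-> α) -> β) <-> α)) = 1 − 0.74 = 0.26

0.26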